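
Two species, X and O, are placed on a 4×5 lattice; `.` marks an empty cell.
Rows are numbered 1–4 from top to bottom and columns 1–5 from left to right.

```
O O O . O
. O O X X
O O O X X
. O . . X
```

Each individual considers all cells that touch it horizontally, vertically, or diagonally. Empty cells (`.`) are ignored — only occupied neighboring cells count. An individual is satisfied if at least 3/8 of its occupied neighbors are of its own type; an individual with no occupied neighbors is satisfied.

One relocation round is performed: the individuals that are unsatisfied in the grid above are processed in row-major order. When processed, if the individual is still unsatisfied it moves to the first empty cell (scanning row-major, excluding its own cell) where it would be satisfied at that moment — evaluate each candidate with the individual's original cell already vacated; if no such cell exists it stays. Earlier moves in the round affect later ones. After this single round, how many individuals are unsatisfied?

0

Initially unsatisfied (in order): (1,5).
  (1,5) → (1,4).
Resulting grid:
O O O O .
. O O X X
O O O X X
. O . . X
All satisfied now.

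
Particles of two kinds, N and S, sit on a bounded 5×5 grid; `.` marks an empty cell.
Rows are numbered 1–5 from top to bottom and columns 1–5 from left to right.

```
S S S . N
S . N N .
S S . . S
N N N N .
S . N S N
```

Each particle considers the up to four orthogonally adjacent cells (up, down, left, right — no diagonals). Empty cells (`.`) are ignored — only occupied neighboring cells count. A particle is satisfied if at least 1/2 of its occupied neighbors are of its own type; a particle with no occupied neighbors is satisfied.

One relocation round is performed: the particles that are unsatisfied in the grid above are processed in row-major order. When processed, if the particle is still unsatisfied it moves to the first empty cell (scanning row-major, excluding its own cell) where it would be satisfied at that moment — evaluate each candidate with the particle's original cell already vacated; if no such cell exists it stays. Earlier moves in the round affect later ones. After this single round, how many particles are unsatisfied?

Initially unsatisfied (in order): (4,1), (5,1), (5,4), (5,5).
  (4,1) → (1,4).
  (5,1): now satisfied by earlier moves; stays.
  (5,4) → (2,2).
  (5,5): now satisfied by earlier moves; stays.
Resulting grid:
S S S N N
S S N N .
S S . . S
. N N N .
S . N . N
Unsatisfied now: (1,3), (2,3).

2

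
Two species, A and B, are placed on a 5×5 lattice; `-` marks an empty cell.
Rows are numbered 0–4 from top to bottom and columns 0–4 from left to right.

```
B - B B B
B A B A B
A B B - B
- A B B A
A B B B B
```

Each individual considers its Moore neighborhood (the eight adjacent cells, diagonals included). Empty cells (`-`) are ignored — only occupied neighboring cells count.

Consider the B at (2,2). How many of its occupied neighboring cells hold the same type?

Occupied neighbors of (2,2): (1,1)=A, (1,2)=B, (1,3)=A, (2,1)=B, (3,1)=A, (3,2)=B, (3,3)=B.
Same type (B): 4 of 7.

4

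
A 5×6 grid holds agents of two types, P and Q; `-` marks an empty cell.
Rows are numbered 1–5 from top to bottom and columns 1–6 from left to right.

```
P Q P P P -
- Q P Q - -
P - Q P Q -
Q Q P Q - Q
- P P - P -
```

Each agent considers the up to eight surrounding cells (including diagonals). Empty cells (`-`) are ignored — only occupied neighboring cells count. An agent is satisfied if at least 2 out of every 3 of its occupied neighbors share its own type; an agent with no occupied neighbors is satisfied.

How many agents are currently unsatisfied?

Row 1: (1,1)P 0/2 not · (1,2)Q 1/4 not · (1,3)P 2/5 not · (1,4)P 3/4 satisfied · (1,5)P 1/2 not
Row 2: (2,2)Q 2/6 not · (2,3)P 3/7 not · (2,4)Q 2/7 not
Row 3: (3,1)P 0/3 not · (3,3)Q 4/7 not · (3,4)P 2/6 not · (3,5)Q 3/4 satisfied
Row 4: (4,1)Q 1/3 not · (4,2)Q 2/6 not · (4,3)P 3/6 not · (4,4)Q 2/6 not · (4,6)Q 1/2 not
Row 5: (5,2)P 2/4 not · (5,3)P 2/4 not · (5,5)P 0/2 not
Unsatisfied: (1,1), (1,2), (1,3), (1,5), (2,2), (2,3), (2,4), (3,1), (3,3), (3,4), (4,1), (4,2), (4,3), (4,4), (4,6), (5,2), (5,3), (5,5) — 18 in total.

18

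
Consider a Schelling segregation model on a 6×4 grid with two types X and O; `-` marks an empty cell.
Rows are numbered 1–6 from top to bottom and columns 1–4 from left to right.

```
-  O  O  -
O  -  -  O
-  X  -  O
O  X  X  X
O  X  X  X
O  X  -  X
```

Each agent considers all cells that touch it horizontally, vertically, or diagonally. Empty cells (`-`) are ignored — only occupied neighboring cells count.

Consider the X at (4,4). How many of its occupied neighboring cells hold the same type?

Occupied neighbors of (4,4): (3,4)=O, (4,3)=X, (5,3)=X, (5,4)=X.
Same type (X): 3 of 4.

3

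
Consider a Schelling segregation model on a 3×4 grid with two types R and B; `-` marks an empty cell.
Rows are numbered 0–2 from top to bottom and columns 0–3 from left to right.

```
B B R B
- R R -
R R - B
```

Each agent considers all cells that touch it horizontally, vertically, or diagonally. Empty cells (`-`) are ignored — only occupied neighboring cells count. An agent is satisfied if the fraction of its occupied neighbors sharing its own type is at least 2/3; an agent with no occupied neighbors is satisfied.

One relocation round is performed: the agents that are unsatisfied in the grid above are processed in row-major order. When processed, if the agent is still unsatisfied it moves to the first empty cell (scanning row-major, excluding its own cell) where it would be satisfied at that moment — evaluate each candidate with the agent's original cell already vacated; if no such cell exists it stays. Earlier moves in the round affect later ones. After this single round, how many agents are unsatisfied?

Initially unsatisfied (in order): (0,0), (0,1), (0,2), (0,3), (1,2), (2,3).
  (0,0): no empty cell satisfies it; stays.
  (0,1): no empty cell satisfies it; stays.
  (0,2) → (2,2).
  (0,3): no empty cell satisfies it; stays.
  (1,2): no empty cell satisfies it; stays.
  (2,3): no empty cell satisfies it; stays.
Resulting grid:
B B - B
- R R -
R R R B
Unsatisfied now: (0,0), (0,1), (0,3), (1,2), (2,3).

5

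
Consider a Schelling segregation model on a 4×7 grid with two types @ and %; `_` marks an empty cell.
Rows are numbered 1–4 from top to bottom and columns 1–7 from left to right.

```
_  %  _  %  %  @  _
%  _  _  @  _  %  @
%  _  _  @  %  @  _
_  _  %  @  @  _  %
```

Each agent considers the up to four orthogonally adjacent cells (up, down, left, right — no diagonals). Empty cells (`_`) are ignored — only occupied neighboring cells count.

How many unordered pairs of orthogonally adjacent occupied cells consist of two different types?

Scan each occupied cell's neighbors to the right and below so each pair is counted once.
Row 1: %(1,4)–%(1,5)= %(1,4)–@(2,4)≠ %(1,5)–@(1,6)≠ @(1,6)–%(2,6)≠  → 3/4 unlike.
Row 2: %(2,1)–%(3,1)= @(2,4)–@(3,4)= %(2,6)–@(2,7)≠ %(2,6)–@(3,6)≠  → 2/4 unlike.
Row 3: @(3,4)–%(3,5)≠ @(3,4)–@(4,4)= %(3,5)–@(3,6)≠ %(3,5)–@(4,5)≠  → 3/4 unlike.
Row 4: %(4,3)–@(4,4)≠ @(4,4)–@(4,5)=  → 1/2 unlike.
Total adjacent occupied pairs: 14; unlike-type pairs: 9.

9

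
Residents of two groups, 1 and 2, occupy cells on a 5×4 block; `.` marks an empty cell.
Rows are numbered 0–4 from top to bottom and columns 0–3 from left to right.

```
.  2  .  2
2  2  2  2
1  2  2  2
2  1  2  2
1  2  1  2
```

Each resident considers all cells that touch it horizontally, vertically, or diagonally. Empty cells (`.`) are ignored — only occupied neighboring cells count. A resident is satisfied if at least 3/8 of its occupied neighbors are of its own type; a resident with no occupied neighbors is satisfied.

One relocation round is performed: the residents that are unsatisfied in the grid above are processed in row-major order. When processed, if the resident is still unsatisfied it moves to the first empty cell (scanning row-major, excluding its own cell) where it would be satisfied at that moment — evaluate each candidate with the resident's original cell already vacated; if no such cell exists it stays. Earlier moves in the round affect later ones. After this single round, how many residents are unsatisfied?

Initially unsatisfied (in order): (2,0), (4,0), (4,2).
  (2,0): no empty cell satisfies it; stays.
  (4,0): no empty cell satisfies it; stays.
  (4,2): no empty cell satisfies it; stays.
Resulting grid:
. 2 . 2
2 2 2 2
1 2 2 2
2 1 2 2
1 2 1 2
Unsatisfied now: (2,0), (4,0), (4,2).

3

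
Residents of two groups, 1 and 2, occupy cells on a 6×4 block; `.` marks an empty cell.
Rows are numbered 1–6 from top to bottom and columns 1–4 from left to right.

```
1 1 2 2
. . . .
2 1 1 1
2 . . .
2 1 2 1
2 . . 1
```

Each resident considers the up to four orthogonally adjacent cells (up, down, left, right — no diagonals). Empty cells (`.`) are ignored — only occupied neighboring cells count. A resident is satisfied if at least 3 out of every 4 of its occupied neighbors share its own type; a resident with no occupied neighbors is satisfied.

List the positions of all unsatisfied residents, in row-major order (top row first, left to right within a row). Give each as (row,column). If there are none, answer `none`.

(1,2), (1,3), (3,1), (3,2), (5,1), (5,2), (5,3), (5,4)

Row 1: (1,1)1 1/1 ✓ · (1,2)1 1/2 ✗ · (1,3)2 1/2 ✗ · (1,4)2 1/1 ✓
Row 3: (3,1)2 1/2 ✗ · (3,2)1 1/2 ✗ · (3,3)1 2/2 ✓ · (3,4)1 1/1 ✓
Row 4: (4,1)2 2/2 ✓
Row 5: (5,1)2 2/3 ✗ · (5,2)1 0/2 ✗ · (5,3)2 0/2 ✗ · (5,4)1 1/2 ✗
Row 6: (6,1)2 1/1 ✓ · (6,4)1 1/1 ✓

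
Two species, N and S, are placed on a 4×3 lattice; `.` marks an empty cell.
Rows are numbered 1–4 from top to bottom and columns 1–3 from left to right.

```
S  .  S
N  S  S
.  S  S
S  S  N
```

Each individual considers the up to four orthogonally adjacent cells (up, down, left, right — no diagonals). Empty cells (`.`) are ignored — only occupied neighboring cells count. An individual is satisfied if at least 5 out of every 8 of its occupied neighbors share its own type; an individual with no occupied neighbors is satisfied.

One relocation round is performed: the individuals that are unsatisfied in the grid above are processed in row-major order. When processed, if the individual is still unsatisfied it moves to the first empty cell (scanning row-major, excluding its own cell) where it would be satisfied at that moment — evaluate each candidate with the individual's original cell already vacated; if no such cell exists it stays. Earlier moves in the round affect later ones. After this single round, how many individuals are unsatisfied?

Initially unsatisfied (in order): (1,1), (2,1), (4,3).
  (1,1) → (1,2).
  (2,1): no empty cell satisfies it; stays.
  (4,3): no empty cell satisfies it; stays.
Resulting grid:
. S S
N S S
. S S
S S N
Unsatisfied now: (2,1), (4,3).

2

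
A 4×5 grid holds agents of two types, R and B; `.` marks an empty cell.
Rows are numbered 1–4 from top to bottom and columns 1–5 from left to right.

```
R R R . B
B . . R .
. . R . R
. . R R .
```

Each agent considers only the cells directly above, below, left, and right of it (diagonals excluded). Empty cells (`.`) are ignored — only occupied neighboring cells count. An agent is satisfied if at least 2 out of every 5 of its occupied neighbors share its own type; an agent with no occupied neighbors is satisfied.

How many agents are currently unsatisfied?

1

Row 1: (1,1)R 1/2 ok · (1,2)R 2/2 ok · (1,3)R 1/1 ok · (1,5)B 0/0 ok
Row 2: (2,1)B 0/1 unhappy · (2,4)R 0/0 ok
Row 3: (3,3)R 1/1 ok · (3,5)R 0/0 ok
Row 4: (4,3)R 2/2 ok · (4,4)R 1/1 ok
Unsatisfied: (2,1) — 1 in total.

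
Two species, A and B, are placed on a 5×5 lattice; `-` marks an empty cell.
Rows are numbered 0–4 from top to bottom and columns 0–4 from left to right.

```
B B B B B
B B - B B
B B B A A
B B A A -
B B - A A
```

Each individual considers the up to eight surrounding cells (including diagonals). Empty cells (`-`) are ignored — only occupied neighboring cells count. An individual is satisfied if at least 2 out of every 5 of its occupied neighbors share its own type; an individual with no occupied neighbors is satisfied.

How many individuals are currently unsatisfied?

0

(0,0)B 3/3 ✓
(0,1)B 4/4 ✓
(0,2)B 4/4 ✓
(0,3)B 4/4 ✓
(0,4)B 3/3 ✓
(1,0)B 5/5 ✓
(1,1)B 7/7 ✓
(1,3)B 5/7 ✓
(1,4)B 3/5 ✓
(2,0)B 5/5 ✓
(2,1)B 6/7 ✓
(2,2)B 4/7 ✓
(2,3)A 3/6 ✓
(2,4)A 2/4 ✓
(3,0)B 5/5 ✓
(3,1)B 6/7 ✓
(3,2)A 3/7 ✓
(3,3)A 5/6 ✓
(4,0)B 3/3 ✓
(4,1)B 3/4 ✓
(4,3)A 3/3 ✓
(4,4)A 2/2 ✓
Every one meets the threshold.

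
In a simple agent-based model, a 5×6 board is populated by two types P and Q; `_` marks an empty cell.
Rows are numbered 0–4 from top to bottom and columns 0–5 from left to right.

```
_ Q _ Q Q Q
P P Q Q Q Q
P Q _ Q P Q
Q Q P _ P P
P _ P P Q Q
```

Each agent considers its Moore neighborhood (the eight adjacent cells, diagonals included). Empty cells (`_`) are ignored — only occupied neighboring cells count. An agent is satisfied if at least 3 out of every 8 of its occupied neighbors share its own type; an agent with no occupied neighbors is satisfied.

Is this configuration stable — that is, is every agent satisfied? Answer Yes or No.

No

(0,1)Q 1/3 not
(0,3)Q 4/4 satisfied
(0,4)Q 5/5 satisfied
(0,5)Q 3/3 satisfied
(1,0)P 2/4 satisfied
(1,1)P 2/5 satisfied
(1,2)Q 5/6 satisfied
(1,3)Q 5/6 satisfied
(1,4)Q 7/8 satisfied
(1,5)Q 4/5 satisfied
(2,0)P 2/5 satisfied
(2,1)Q 3/7 satisfied
(2,3)Q 3/6 satisfied
(2,4)P 2/7 not
(2,5)Q 2/5 satisfied
(3,0)Q 2/4 satisfied
(3,1)Q 2/6 not
(3,2)P 2/5 satisfied
(3,4)P 3/7 satisfied
(3,5)P 2/5 satisfied
(4,0)P 0/2 not
(4,2)P 2/3 satisfied
(4,3)P 3/4 satisfied
(4,4)Q 1/4 not
(4,5)Q 1/3 not
For instance (0,1) has only 1/3 same-type neighbors, below 3/8.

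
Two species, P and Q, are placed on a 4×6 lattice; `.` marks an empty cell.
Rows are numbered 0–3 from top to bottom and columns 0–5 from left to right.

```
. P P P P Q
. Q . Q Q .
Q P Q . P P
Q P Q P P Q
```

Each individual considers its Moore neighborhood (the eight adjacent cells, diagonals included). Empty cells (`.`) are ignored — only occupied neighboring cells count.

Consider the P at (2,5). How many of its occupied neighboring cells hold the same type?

Occupied neighbors of (2,5): (1,4)=Q, (2,4)=P, (3,4)=P, (3,5)=Q.
Same type (P): 2 of 4.

2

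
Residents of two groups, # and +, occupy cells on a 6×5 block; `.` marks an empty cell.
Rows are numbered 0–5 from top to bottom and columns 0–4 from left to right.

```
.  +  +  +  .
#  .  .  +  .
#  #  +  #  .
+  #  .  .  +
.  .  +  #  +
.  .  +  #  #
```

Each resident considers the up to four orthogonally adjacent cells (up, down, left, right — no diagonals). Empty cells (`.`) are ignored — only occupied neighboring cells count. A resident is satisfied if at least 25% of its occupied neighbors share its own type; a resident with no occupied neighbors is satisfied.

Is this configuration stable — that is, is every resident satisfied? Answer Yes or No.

No

(0,1)+ 1/1 ✓
(0,2)+ 2/2 ✓
(0,3)+ 2/2 ✓
(1,0)# 1/1 ✓
(1,3)+ 1/2 ✓
(2,0)# 2/3 ✓
(2,1)# 2/3 ✓
(2,2)+ 0/2 ✗
(2,3)# 0/2 ✗
(3,0)+ 0/2 ✗
(3,1)# 1/2 ✓
(3,4)+ 1/1 ✓
(4,2)+ 1/2 ✓
(4,3)# 1/3 ✓
(4,4)+ 1/3 ✓
(5,2)+ 1/2 ✓
(5,3)# 2/3 ✓
(5,4)# 1/2 ✓
For instance (2,2) has only 0/2 same-type neighbors, below 1/4.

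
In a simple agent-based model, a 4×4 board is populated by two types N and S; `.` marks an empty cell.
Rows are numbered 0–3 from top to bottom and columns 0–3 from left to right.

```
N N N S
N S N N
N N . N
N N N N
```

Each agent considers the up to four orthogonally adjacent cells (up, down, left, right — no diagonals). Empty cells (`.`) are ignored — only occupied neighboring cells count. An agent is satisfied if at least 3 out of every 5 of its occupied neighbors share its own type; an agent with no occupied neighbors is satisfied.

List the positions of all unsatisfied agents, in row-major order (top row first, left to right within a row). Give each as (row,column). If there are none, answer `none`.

(0,0)N 2/2 ok
(0,1)N 2/3 ok
(0,2)N 2/3 ok
(0,3)S 0/2 unhappy
(1,0)N 2/3 ok
(1,1)S 0/4 unhappy
(1,2)N 2/3 ok
(1,3)N 2/3 ok
(2,0)N 3/3 ok
(2,1)N 2/3 ok
(2,3)N 2/2 ok
(3,0)N 2/2 ok
(3,1)N 3/3 ok
(3,2)N 2/2 ok
(3,3)N 2/2 ok

(0,3), (1,1)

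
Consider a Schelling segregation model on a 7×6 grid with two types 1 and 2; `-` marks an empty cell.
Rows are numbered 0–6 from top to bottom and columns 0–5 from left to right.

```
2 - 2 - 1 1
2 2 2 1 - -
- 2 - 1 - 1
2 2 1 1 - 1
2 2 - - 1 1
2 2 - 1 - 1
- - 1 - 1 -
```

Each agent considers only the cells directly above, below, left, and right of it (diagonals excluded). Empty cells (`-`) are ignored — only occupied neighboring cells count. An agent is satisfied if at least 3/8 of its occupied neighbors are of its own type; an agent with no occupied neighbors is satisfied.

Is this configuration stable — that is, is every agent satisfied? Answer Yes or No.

Row 0: (0,0)2 1/1 ok · (0,2)2 1/1 ok · (0,4)1 1/1 ok · (0,5)1 1/1 ok
Row 1: (1,0)2 2/2 ok · (1,1)2 3/3 ok · (1,2)2 2/3 ok · (1,3)1 1/2 ok
Row 2: (2,1)2 2/2 ok · (2,3)1 2/2 ok · (2,5)1 1/1 ok
Row 3: (3,0)2 2/2 ok · (3,1)2 3/4 ok · (3,2)1 1/2 ok · (3,3)1 2/2 ok · (3,5)1 2/2 ok
Row 4: (4,0)2 3/3 ok · (4,1)2 3/3 ok · (4,4)1 1/1 ok · (4,5)1 3/3 ok
Row 5: (5,0)2 2/2 ok · (5,1)2 2/2 ok · (5,3)1 0/0 ok · (5,5)1 1/1 ok
Row 6: (6,2)1 0/0 ok · (6,4)1 0/0 ok
All meet the threshold, so the configuration is stable.

Yes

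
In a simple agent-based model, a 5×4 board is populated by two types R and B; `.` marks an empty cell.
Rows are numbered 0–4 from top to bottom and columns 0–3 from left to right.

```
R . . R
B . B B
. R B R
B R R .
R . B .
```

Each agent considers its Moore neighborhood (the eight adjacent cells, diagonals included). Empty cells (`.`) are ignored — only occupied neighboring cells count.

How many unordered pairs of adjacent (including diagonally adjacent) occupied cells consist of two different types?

Scan each occupied cell's neighbors to the right and below (and the two forward diagonals) so each pair is counted once.
Row 0: R(0,0)–B(1,0)≠ R(0,3)–B(1,3)≠ R(0,3)–B(1,2)≠  → 3/3 unlike.
Row 1: B(1,0)–R(2,1)≠ B(1,2)–B(1,3)= B(1,2)–B(2,2)= B(1,2)–R(2,3)≠ B(1,2)–R(2,1)≠ B(1,3)–R(2,3)≠ B(1,3)–B(2,2)=  → 4/7 unlike.
Row 2: R(2,1)–B(2,2)≠ R(2,1)–R(3,1)= R(2,1)–R(3,2)= R(2,1)–B(3,0)≠ B(2,2)–R(2,3)≠ B(2,2)–R(3,2)≠ B(2,2)–R(3,1)≠ R(2,3)–R(3,2)=  → 5/8 unlike.
Row 3: B(3,0)–R(3,1)≠ B(3,0)–R(4,0)≠ R(3,1)–R(3,2)= R(3,1)–B(4,2)≠ R(3,1)–R(4,0)= R(3,2)–B(4,2)≠  → 4/6 unlike.
Total adjacent occupied pairs: 24; unlike-type pairs: 16.

16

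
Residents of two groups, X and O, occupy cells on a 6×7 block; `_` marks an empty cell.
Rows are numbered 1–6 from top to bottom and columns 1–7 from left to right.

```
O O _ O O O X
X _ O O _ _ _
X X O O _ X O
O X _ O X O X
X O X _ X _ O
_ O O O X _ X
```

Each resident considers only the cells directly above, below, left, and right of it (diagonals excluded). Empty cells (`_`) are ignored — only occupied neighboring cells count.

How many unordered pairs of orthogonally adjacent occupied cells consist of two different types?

19

Scan each occupied cell's neighbors to the right and below so each pair is counted once.
From row 1: 2 unlike of 6 pairs (running 2/6).
From row 2: 0 unlike of 4 pairs (running 2/10).
From row 3: 5 unlike of 9 pairs (running 7/19).
From row 4: 7 unlike of 8 pairs (running 14/27).
From row 5: 4 unlike of 6 pairs (running 18/33).
From row 6: 1 unlike of 3 pairs (running 19/36).
Total adjacent occupied pairs: 36; unlike-type pairs: 19.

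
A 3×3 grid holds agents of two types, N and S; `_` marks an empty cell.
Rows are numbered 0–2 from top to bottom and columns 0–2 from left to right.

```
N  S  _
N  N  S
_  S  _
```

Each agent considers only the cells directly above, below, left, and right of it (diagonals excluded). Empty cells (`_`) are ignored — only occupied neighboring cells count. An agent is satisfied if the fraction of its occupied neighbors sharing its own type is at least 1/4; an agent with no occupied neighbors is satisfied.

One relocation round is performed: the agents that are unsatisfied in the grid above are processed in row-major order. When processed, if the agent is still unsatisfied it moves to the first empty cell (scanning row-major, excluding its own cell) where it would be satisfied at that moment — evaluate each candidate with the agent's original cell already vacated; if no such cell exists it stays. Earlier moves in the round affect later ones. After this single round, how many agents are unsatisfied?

0

Initially unsatisfied (in order): (0,1), (1,2), (2,1).
  (0,1) → (0,2).
  (1,2): now satisfied by earlier moves; stays.
  (2,1) → (0,1).
Resulting grid:
N S S
N N S
_ _ _
All satisfied now.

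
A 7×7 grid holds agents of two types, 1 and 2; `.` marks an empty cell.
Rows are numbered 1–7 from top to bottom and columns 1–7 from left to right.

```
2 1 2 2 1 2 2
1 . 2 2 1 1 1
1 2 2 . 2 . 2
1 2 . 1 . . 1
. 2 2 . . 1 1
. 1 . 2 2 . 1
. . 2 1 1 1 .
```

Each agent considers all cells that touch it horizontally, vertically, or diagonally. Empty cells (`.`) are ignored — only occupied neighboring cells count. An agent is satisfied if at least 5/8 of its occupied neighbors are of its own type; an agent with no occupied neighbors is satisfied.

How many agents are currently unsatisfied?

(1,1)2 0/2 not
(1,2)1 1/4 not
(1,3)2 3/4 satisfied
(1,4)2 3/5 not
(1,5)1 2/5 not
(1,6)2 1/5 not
(1,7)2 1/3 not
(2,1)1 2/4 not
(2,3)2 5/6 satisfied
(2,4)2 5/7 satisfied
(2,5)1 2/6 not
(2,6)1 3/7 not
(2,7)1 1/4 not
(3,1)1 2/4 not
(3,2)2 3/6 not
(3,3)2 4/5 satisfied
(3,5)2 1/4 not
(3,7)2 0/3 not
(4,1)1 1/4 not
(4,2)2 4/6 satisfied
(4,4)1 0/3 not
(4,7)1 2/3 satisfied
(5,2)2 2/4 not
(5,3)2 3/5 not
(5,6)1 3/4 satisfied
(5,7)1 3/3 satisfied
(6,2)1 0/3 not
(6,4)2 3/5 not
(6,5)2 1/5 not
(6,7)1 3/3 satisfied
(7,3)2 1/3 not
(7,4)1 1/4 not
(7,5)1 2/4 not
(7,6)1 2/3 satisfied
Unsatisfied: (1,1), (1,2), (1,4), (1,5), (1,6), (1,7), (2,1), (2,5), (2,6), (2,7), (3,1), (3,2), (3,5), (3,7), (4,1), (4,4), (5,2), (5,3), (6,2), (6,4), (6,5), (7,3), (7,4), (7,5) — 24 in total.

24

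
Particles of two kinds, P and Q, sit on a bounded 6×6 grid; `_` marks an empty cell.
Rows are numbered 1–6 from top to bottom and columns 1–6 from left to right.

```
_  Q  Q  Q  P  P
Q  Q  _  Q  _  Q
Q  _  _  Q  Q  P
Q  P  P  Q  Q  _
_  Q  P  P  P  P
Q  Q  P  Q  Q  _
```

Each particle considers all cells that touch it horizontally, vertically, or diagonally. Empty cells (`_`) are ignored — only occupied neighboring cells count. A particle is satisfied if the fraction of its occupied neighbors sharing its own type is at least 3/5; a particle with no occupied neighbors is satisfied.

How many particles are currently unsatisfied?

17

Row 1: (1,2)Q 3/3 ✓ · (1,3)Q 4/4 ✓ · (1,4)Q 2/3 ✓ · (1,5)P 1/4 ✗ · (1,6)P 1/2 ✗
Row 2: (2,1)Q 3/3 ✓ · (2,2)Q 4/4 ✓ · (2,4)Q 4/5 ✓ · (2,6)Q 1/4 ✗
Row 3: (3,1)Q 3/4 ✓ · (3,4)Q 4/5 ✓ · (3,5)Q 5/6 ✓ · (3,6)P 0/3 ✗
Row 4: (4,1)Q 2/3 ✓ · (4,2)P 2/5 ✗ · (4,3)P 3/6 ✗ · (4,4)Q 3/7 ✗ · (4,5)Q 3/7 ✗
Row 5: (5,2)Q 3/7 ✗ · (5,3)P 4/8 ✗ · (5,4)P 4/8 ✗ · (5,5)P 2/6 ✗ · (5,6)P 1/3 ✗
Row 6: (6,1)Q 2/2 ✓ · (6,2)Q 2/4 ✗ · (6,3)P 2/5 ✗ · (6,4)Q 1/5 ✗ · (6,5)Q 1/4 ✗
Unsatisfied: (1,5), (1,6), (2,6), (3,6), (4,2), (4,3), (4,4), (4,5), (5,2), (5,3), (5,4), (5,5), (5,6), (6,2), (6,3), (6,4), (6,5) — 17 in total.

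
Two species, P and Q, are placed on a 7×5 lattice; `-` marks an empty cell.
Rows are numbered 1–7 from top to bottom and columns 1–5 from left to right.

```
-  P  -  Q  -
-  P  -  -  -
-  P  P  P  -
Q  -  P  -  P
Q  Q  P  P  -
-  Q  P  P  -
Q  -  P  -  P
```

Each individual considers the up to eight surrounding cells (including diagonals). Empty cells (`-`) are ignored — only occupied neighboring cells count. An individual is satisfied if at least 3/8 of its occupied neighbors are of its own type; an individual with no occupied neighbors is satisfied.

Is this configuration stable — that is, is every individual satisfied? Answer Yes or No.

Yes

(1,2)P 1/1 ok
(1,4)Q 0/0 ok
(2,2)P 3/3 ok
(3,2)P 3/4 ok
(3,3)P 4/4 ok
(3,4)P 3/3 ok
(4,1)Q 2/3 ok
(4,3)P 5/6 ok
(4,5)P 2/2 ok
(5,1)Q 3/3 ok
(5,2)Q 3/6 ok
(5,3)P 4/6 ok
(5,4)P 5/5 ok
(6,2)Q 3/6 ok
(6,3)P 4/6 ok
(6,4)P 5/5 ok
(7,1)Q 1/1 ok
(7,3)P 2/3 ok
(7,5)P 1/1 ok
All meet the threshold, so the configuration is stable.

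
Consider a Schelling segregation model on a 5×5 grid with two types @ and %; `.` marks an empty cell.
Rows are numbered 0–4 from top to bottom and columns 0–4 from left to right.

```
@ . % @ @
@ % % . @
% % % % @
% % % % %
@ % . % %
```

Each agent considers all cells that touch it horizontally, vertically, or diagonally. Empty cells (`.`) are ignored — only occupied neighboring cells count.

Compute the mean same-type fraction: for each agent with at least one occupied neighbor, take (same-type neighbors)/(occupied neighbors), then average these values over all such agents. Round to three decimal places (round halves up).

(0,0)@ 1/2
(0,2)% 2/3
(0,3)@ 2/4
(0,4)@ 2/2
(1,0)@ 1/4
(1,1)% 5/7
(1,2)% 5/6
(1,4)@ 3/4
(2,0)% 4/5
(2,1)% 7/8
(2,2)% 7/7
(2,3)% 5/7
(2,4)@ 1/4
(3,0)% 4/5
(3,1)% 6/7
(3,2)% 7/7
(3,3)% 6/7
(3,4)% 4/5
(4,0)@ 0/3
(4,1)% 3/4
(4,3)% 4/4
(4,4)% 3/3
Sum over 22 agents: 1/2 + 2/3 + 2/4 + 2/2 + 1/4 + 5/7 + 5/6 + 3/4 + 4/5 + 7/8 + 7/7 + 5/7 + 1/4 + 4/5 + 6/7 + 7/7 + 6/7 + 4/5 + 0/3 + 3/4 + 4/4 + 3/3 = 4457/280; mean = 4457/280 ÷ 22 = 4457/6160 = 0.723538… → 0.724.

0.724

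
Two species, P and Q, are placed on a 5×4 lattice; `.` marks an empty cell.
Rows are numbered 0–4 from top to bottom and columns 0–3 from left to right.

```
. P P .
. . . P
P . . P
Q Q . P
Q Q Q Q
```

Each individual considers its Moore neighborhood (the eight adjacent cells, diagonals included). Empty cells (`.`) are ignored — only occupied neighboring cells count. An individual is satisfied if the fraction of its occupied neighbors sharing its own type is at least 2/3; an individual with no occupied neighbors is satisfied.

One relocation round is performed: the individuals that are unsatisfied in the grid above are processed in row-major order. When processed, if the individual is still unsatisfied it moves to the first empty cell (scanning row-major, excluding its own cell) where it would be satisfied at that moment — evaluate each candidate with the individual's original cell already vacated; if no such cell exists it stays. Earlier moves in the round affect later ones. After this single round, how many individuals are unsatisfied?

Initially unsatisfied (in order): (2,0), (3,3), (4,3).
  (2,0) → (0,0).
  (3,3) → (0,3).
  (4,3): now satisfied by earlier moves; stays.
Resulting grid:
P P P P
. . . P
. . . P
Q Q . .
Q Q Q Q
All satisfied now.

0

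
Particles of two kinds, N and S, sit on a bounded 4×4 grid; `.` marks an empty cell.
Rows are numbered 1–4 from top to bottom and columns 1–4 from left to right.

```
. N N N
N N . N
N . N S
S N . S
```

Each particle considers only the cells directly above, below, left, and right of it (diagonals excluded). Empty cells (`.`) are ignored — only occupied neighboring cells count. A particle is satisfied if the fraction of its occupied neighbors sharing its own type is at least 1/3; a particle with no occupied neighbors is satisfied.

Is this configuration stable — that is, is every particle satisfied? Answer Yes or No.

Row 1: (1,2)N 2/2 satisfied · (1,3)N 2/2 satisfied · (1,4)N 2/2 satisfied
Row 2: (2,1)N 2/2 satisfied · (2,2)N 2/2 satisfied · (2,4)N 1/2 satisfied
Row 3: (3,1)N 1/2 satisfied · (3,3)N 0/1 not · (3,4)S 1/3 satisfied
Row 4: (4,1)S 0/2 not · (4,2)N 0/1 not · (4,4)S 1/1 satisfied
For instance (3,3) has only 0/1 same-type neighbors, below 1/3.

No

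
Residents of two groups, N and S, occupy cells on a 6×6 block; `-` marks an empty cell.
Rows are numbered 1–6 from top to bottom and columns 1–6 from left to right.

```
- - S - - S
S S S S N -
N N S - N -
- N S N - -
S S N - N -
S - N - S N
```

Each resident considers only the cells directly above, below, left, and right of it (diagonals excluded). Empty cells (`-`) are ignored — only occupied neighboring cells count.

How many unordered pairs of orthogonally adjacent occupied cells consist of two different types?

11

Scan each occupied cell's neighbors to the right and below so each pair is counted once.
Row 1: S(1,3)–S(2,3)=  → 0/1 unlike.
Row 2: S(2,1)–S(2,2)= S(2,1)–N(3,1)≠ S(2,2)–S(2,3)= S(2,2)–N(3,2)≠ S(2,3)–S(2,4)= S(2,3)–S(3,3)= S(2,4)–N(2,5)≠ N(2,5)–N(3,5)=  → 3/8 unlike.
Row 3: N(3,1)–N(3,2)= N(3,2)–S(3,3)≠ N(3,2)–N(4,2)= S(3,3)–S(4,3)=  → 1/4 unlike.
Row 4: N(4,2)–S(4,3)≠ N(4,2)–S(5,2)≠ S(4,3)–N(4,4)≠ S(4,3)–N(5,3)≠  → 4/4 unlike.
Row 5: S(5,1)–S(5,2)= S(5,1)–S(6,1)= S(5,2)–N(5,3)≠ N(5,3)–N(6,3)= N(5,5)–S(6,5)≠  → 2/5 unlike.
Row 6: S(6,5)–N(6,6)≠  → 1/1 unlike.
Total adjacent occupied pairs: 23; unlike-type pairs: 11.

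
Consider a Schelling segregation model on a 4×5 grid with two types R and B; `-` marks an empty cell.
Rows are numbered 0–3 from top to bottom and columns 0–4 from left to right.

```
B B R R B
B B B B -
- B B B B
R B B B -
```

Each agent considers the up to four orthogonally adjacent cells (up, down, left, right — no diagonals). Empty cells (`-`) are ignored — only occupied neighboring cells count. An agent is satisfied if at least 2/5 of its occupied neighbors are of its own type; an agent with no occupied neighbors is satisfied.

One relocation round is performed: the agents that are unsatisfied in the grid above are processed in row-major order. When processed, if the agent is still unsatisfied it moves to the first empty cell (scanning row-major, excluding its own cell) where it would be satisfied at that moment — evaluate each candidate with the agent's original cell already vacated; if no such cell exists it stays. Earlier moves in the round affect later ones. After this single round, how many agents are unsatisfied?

1

Initially unsatisfied (in order): (0,2), (0,3), (0,4), (3,0).
  (0,2): no empty cell satisfies it; stays.
  (0,3): no empty cell satisfies it; stays.
  (0,4) → (1,4).
  (3,0) → (0,4).
Resulting grid:
B B R R R
B B B B B
- B B B B
- B B B -
Unsatisfied now: (0,2).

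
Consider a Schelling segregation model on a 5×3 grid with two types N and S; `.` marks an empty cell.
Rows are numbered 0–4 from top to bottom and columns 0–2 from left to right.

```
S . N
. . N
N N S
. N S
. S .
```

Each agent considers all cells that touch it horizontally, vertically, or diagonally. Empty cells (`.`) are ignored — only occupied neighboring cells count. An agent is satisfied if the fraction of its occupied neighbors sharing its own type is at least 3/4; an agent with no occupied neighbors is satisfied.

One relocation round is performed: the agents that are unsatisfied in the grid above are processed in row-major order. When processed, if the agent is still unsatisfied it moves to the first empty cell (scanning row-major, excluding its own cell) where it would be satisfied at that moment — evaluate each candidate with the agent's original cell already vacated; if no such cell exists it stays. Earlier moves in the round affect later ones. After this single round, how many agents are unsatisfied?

5

Initially unsatisfied (in order): (1,2), (2,1), (2,2), (3,1), (3,2), (4,1).
  (1,2) → (3,0).
  (2,1): no empty cell satisfies it; stays.
  (2,2): no empty cell satisfies it; stays.
  (3,1): no empty cell satisfies it; stays.
  (3,2): no empty cell satisfies it; stays.
  (4,1): no empty cell satisfies it; stays.
Resulting grid:
S . N
. . .
N N S
N N S
. S .
Unsatisfied now: (2,1), (2,2), (3,1), (3,2), (4,1).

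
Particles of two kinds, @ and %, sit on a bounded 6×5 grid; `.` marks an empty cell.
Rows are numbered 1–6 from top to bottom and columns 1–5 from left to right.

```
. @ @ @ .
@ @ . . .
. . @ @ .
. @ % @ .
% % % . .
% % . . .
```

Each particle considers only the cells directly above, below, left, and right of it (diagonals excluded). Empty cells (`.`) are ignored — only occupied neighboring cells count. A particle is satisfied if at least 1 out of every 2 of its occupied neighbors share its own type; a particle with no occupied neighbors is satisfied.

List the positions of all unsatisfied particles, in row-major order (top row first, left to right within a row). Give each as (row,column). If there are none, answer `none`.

(4,2), (4,3)

(1,2)@ 2/2 ✓
(1,3)@ 2/2 ✓
(1,4)@ 1/1 ✓
(2,1)@ 1/1 ✓
(2,2)@ 2/2 ✓
(3,3)@ 1/2 ✓
(3,4)@ 2/2 ✓
(4,2)@ 0/2 ✗
(4,3)% 1/4 ✗
(4,4)@ 1/2 ✓
(5,1)% 2/2 ✓
(5,2)% 3/4 ✓
(5,3)% 2/2 ✓
(6,1)% 2/2 ✓
(6,2)% 2/2 ✓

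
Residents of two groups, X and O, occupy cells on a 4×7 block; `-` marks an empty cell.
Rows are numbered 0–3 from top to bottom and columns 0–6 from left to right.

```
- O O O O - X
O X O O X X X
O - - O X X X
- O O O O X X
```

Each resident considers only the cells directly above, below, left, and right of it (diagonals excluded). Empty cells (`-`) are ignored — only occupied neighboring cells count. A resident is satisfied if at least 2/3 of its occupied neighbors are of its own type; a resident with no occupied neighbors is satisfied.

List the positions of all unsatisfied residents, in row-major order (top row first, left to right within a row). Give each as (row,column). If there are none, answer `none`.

Row 0: (0,1)O 1/2 ✗ · (0,2)O 3/3 ✓ · (0,3)O 3/3 ✓ · (0,4)O 1/2 ✗ · (0,6)X 1/1 ✓
Row 1: (1,0)O 1/2 ✗ · (1,1)X 0/3 ✗ · (1,2)O 2/3 ✓ · (1,3)O 3/4 ✓ · (1,4)X 2/4 ✗ · (1,5)X 3/3 ✓ · (1,6)X 3/3 ✓
Row 2: (2,0)O 1/1 ✓ · (2,3)O 2/3 ✓ · (2,4)X 2/4 ✗ · (2,5)X 4/4 ✓ · (2,6)X 3/3 ✓
Row 3: (3,1)O 1/1 ✓ · (3,2)O 2/2 ✓ · (3,3)O 3/3 ✓ · (3,4)O 1/3 ✗ · (3,5)X 2/3 ✓ · (3,6)X 2/2 ✓

(0,1), (0,4), (1,0), (1,1), (1,4), (2,4), (3,4)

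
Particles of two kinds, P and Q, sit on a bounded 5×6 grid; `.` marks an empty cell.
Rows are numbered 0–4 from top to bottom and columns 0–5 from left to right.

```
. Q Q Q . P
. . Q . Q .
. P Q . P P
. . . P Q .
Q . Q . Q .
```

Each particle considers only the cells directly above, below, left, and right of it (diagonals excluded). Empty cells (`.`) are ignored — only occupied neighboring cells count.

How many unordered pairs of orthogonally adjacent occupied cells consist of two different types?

4

Scan each occupied cell's neighbors to the right and below so each pair is counted once.
Row 0: Q(0,1)–Q(0,2)= Q(0,2)–Q(0,3)= Q(0,2)–Q(1,2)=  → 0/3 unlike.
Row 1: Q(1,2)–Q(2,2)= Q(1,4)–P(2,4)≠  → 1/2 unlike.
Row 2: P(2,1)–Q(2,2)≠ P(2,4)–P(2,5)= P(2,4)–Q(3,4)≠  → 2/3 unlike.
Row 3: P(3,3)–Q(3,4)≠ Q(3,4)–Q(4,4)=  → 1/2 unlike.
Total adjacent occupied pairs: 10; unlike-type pairs: 4.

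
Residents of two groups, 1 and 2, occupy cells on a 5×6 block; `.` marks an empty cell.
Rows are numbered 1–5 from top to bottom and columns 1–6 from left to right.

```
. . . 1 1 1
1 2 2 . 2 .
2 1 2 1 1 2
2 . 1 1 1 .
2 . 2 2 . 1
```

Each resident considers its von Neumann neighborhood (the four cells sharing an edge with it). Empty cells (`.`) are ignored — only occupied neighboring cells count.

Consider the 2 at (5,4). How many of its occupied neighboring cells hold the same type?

1

Occupied neighbors of (5,4): (4,4)=1, (5,3)=2.
Same type (2): 1 of 2.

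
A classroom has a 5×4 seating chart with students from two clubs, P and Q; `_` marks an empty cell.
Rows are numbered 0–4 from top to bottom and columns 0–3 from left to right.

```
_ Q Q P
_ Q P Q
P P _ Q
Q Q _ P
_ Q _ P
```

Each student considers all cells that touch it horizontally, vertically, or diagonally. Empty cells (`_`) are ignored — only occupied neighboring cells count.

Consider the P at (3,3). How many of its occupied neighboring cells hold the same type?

1

Occupied neighbors of (3,3): (2,3)=Q, (4,3)=P.
Same type (P): 1 of 2.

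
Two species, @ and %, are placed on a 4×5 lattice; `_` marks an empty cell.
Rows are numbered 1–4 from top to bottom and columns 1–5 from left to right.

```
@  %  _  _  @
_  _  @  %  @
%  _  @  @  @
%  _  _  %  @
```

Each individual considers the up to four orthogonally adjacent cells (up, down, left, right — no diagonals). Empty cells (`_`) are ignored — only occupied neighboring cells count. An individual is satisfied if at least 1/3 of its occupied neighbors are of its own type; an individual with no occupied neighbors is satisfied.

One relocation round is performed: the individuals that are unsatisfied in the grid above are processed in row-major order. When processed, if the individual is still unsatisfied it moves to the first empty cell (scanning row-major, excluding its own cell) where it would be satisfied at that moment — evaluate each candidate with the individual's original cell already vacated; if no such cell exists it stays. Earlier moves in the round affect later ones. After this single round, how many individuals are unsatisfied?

0

Initially unsatisfied (in order): (1,1), (1,2), (2,4), (4,4).
  (1,1) → (1,3).
  (1,2) → (1,1).
  (2,4) → (1,2).
  (4,4) → (2,1).
Resulting grid:
% % @ _ @
% _ @ _ @
% _ @ @ @
% _ _ _ @
All satisfied now.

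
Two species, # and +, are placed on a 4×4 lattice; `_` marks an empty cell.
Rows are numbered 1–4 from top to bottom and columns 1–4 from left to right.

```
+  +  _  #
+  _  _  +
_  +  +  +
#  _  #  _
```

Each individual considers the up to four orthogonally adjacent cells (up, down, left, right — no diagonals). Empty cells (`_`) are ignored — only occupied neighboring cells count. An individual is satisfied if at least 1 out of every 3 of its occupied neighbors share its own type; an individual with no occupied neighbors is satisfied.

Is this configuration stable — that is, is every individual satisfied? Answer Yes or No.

(1,1)+ 2/2 ok
(1,2)+ 1/1 ok
(1,4)# 0/1 unhappy
(2,1)+ 1/1 ok
(2,4)+ 1/2 ok
(3,2)+ 1/1 ok
(3,3)+ 2/3 ok
(3,4)+ 2/2 ok
(4,1)# 0/0 ok
(4,3)# 0/1 unhappy
For instance (1,4) has only 0/1 same-type neighbors, below 1/3.

No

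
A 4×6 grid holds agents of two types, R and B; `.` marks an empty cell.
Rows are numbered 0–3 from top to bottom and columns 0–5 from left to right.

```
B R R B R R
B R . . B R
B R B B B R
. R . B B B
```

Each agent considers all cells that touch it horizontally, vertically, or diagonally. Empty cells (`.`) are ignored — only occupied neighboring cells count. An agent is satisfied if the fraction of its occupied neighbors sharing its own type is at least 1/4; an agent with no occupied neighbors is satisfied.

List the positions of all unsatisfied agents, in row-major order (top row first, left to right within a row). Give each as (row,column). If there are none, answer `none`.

Row 0: (0,0)B 1/3 satisfied · (0,1)R 2/4 satisfied · (0,2)R 2/3 satisfied · (0,3)B 1/3 satisfied · (0,4)R 2/4 satisfied · (0,5)R 2/3 satisfied
Row 1: (1,0)B 2/5 satisfied · (1,1)R 3/7 satisfied · (1,4)B 3/7 satisfied · (1,5)R 3/5 satisfied
Row 2: (2,0)B 1/4 satisfied · (2,1)R 2/5 satisfied · (2,2)B 2/5 satisfied · (2,3)B 5/5 satisfied · (2,4)B 5/7 satisfied · (2,5)R 1/5 not
Row 3: (3,1)R 1/3 satisfied · (3,3)B 4/4 satisfied · (3,4)B 4/5 satisfied · (3,5)B 2/3 satisfied

(2,5)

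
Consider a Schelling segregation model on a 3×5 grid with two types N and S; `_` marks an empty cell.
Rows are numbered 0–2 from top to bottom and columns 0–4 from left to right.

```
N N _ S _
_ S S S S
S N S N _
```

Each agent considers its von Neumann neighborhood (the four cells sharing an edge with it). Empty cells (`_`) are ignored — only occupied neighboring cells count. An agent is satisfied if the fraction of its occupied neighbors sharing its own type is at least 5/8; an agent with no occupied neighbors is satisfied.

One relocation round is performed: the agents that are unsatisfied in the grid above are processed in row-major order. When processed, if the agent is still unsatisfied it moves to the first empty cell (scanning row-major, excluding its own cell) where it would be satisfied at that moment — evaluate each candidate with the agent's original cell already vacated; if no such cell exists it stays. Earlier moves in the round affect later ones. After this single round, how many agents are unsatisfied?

2

Initially unsatisfied (in order): (0,1), (1,1), (2,0), (2,1), (2,2), (2,3).
  (0,1): no empty cell satisfies it; stays.
  (1,1) → (0,2).
  (2,0) → (0,4).
  (2,1) → (1,0).
  (2,2) → (2,1).
  (2,3): no empty cell satisfies it; stays.
Resulting grid:
N N S S S
N _ S S S
_ S _ N _
Unsatisfied now: (0,1), (2,3).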